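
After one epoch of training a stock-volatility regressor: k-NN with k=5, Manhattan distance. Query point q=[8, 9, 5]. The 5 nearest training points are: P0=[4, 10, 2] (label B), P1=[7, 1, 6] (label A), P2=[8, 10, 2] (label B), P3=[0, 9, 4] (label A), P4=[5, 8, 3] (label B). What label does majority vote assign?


d(q,P0) = 8  (label B)
d(q,P1) = 10  (label A)
d(q,P2) = 4  (label B)
d(q,P3) = 9  (label A)
d(q,P4) = 6  (label B)
Votes: A=2, B=3
Majority → B

B


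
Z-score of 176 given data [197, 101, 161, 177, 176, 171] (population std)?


μ = 163.8333, σ = 30.08
z = (176 - 163.8333)/30.08 = 0.4045

0.4045


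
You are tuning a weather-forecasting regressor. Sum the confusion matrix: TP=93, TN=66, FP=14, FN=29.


Total = TP + TN + FP + FN
= 93 + 66 + 14 + 29
= 202
(Predicted positive: 107, predicted negative: 95)

202


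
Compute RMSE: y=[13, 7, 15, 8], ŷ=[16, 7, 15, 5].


MSE = 18/4 = 4.5
RMSE = √(18/4) = 2.1213

2.1213


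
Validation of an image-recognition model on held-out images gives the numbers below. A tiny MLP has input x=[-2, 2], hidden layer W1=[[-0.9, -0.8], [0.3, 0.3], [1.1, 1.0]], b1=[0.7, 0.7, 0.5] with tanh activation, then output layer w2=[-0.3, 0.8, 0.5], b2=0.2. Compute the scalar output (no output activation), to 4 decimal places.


z1[0] = (-0.9)·(-2) + (-0.8)·(2) + 0.7 = 0.9
z1[1] = (0.3)·(-2) + (0.3)·(2) + 0.7 = 0.7
z1[2] = (1.1)·(-2) + (1.0)·(2) + 0.5 = 0.3
h = tanh(z1) = [0.7163, 0.6044, 0.2913]
output = (-0.3)·(0.7163) + (0.8)·(0.6044) + (0.5)·(0.2913) + 0.2 = 0.6143

0.6143


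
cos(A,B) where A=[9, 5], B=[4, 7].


A·B = 9·4 + 5·7 = 71
‖A‖ = √106 = 10.2956, ‖B‖ = √65 = 8.0623
cos = 71/(√106·√65) = 71/√6890 = 0.8554

0.8554


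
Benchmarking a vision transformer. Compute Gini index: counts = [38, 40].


Probabilities: [38/78, 40/78] ≈ [0.4872, 0.5128]
Σpᵢ² = (1444 + 1600)/78² = 3044/6084
Gini = 1 - Σpᵢ² = 1 - 3044/6084 = 0.4997

0.4997


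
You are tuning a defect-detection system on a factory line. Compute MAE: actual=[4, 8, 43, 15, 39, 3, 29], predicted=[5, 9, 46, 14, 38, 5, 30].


Absolute errors: |4-5|=1, |8-9|=1, |43-46|=3, |15-14|=1, |39-38|=1, |3-5|=2, |29-30|=1
Sum = 10
MAE = 10/7 = 10/7

10/7


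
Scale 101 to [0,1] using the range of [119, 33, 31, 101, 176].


min=31, max=176
(101-31)/(176-31) = 70/145 = 0.4828

0.4828


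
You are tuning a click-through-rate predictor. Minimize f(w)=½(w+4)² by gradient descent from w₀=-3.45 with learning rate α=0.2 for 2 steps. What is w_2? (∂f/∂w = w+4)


step 1: grad = -3.45+4 = 0.55; w = -3.45 - 0.2·(0.55) = -3.56
step 2: grad = -3.56+4 = 0.44; w = -3.56 - 0.2·(0.44) = -3.648

-3.648


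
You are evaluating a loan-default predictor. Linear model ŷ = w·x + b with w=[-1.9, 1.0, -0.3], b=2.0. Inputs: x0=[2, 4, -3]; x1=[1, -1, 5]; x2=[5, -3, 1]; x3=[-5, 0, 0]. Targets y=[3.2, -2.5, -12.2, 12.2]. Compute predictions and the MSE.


ŷ0 = (-1.9)·(2) + (1.0)·(4) + (-0.3)·(-3) + 2.0 = 3.1
ŷ1 = (-1.9)·(1) + (1.0)·(-1) + (-0.3)·(5) + 2.0 = -2.4
ŷ2 = (-1.9)·(5) + (1.0)·(-3) + (-0.3)·(1) + 2.0 = -10.8
ŷ3 = (-1.9)·(-5) + (1.0)·(0) + (-0.3)·(0) + 2.0 = 11.5
errors² = [0.01, 0.01, 1.96, 0.49]
MSE = 2.4700/4 = 0.6175

0.6175


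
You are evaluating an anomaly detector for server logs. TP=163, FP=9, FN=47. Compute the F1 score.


Precision = 163/172 = 0.9477
Recall = 163/210 = 0.7762
F1 = 2·P·R/(P+R) = 2·TP/(2·TP+FP+FN) = 326/(326+9+47) = 326/382 = 0.8534

0.8534


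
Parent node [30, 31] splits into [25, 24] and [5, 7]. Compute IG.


Parent = [30, 31], H_parent = 0.9998
H_left = 0.9997 (n=49), H_right = 0.9799 (n=12)
H_children = (49/61)·0.9997 + (12/61)·0.9799 = 0.9958
IG = 0.9998 - 0.9958 = 0.004

0.004


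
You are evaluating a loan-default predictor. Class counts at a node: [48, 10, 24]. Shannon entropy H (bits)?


Probabilities: [48/82, 10/82, 24/82] ≈ [0.5854, 0.122, 0.2927]
H = -((48/82)·log₂(48/82) + (10/82)·log₂(10/82) + (24/82)·log₂(24/82))
  = 1.3413 bits

1.3413 bits


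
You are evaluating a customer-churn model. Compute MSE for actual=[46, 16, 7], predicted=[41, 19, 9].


Squared errors: (46-41)²=25, (16-19)²=9, (7-9)²=4
Sum = 38
MSE = 38/3 = 38/3

38/3


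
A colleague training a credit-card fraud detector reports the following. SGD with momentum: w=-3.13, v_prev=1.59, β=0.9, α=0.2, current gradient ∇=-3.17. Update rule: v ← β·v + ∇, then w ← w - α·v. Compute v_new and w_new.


v_new = 0.9·1.59 - 3.17 = 1.431 - 3.17 = -1.739
w_new = -3.13 - 0.2·-1.739 = -3.13 + 0.3478 = -2.7822

v_new=-1.739, w_new=-2.7822


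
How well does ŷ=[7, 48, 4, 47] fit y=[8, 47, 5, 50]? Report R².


ȳ = 27.5
SS_res = Σ(y-ŷ)² = 12
SS_tot = Σ(y-ȳ)² = 1773
R² = 1 - SS_res/SS_tot = 1 - 0.0068 = 0.9932

0.9932


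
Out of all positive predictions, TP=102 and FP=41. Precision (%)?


Precision = TP/(TP+FP)
= 102/(102+41)
= 102/143 = 71.33%

71.33%


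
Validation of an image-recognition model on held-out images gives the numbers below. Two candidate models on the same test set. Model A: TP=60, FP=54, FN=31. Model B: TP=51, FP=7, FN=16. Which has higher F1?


Model A: P=60/114=0.5263, R=60/91=0.6593, F1=2PR/(P+R)=2TP/(2TP+FP+FN)=120/205=0.5854
Model B: P=51/58=0.8793, R=51/67=0.7612, F1=2PR/(P+R)=2TP/(2TP+FP+FN)=102/125=0.816
0.5854 < 0.816 → Model B

Model B


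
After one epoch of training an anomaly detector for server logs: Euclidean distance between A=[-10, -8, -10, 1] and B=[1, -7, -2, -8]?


d = √((-10-1)² + (-8+ 7)² + (-10+ 2)² + (1+ 8)²)
  = √(121 + 1 + 64 + 81)
  = √267 = 16.3401

16.3401


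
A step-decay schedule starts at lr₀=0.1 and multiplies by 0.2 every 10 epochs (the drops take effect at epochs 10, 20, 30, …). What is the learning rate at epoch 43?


n_drops = ⌊43/10⌋ = 4
lr = 0.1·0.2^4 = 0.1·0.0016 = 0.00016

0.00016


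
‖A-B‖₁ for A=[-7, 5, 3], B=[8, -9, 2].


d = |-7-8| + |5+ 9| + |3-2|
  = 15 + 14 + 1
  = 30

30


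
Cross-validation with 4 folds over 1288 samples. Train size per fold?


Fold size = 1288/4 = 322
Training per fold = 1288 - 322 = 966

966


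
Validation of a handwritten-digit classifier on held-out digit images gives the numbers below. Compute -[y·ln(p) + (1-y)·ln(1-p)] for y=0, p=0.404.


BCE = -[y·ln(p) + (1-y)·ln(1-p)]
= -0 - 1·ln(1-0.404)
= -ln(0.596) = 0.5175

0.5175


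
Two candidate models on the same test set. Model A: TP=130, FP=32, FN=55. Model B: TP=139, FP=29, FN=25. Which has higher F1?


Model A: P=130/162=0.8025, R=130/185=0.7027, F1=2PR/(P+R)=2TP/(2TP+FP+FN)=260/347=0.7493
Model B: P=139/168=0.8274, R=139/164=0.8476, F1=2PR/(P+R)=2TP/(2TP+FP+FN)=278/332=0.8373
0.7493 < 0.8373 → Model B

Model B


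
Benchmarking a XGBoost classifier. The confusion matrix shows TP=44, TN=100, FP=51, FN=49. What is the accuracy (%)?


Accuracy = (TP+TN)/(TP+TN+FP+FN)
= (44+100)/(244)
= 144/244 = 59.02%

59.02%


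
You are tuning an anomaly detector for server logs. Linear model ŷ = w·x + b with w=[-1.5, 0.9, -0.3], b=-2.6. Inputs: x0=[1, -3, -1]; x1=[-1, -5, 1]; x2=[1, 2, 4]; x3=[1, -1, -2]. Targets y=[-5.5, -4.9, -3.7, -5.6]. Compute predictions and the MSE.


ŷ0 = (-1.5)·(1) + (0.9)·(-3) + (-0.3)·(-1) - 2.6 = -6.5
ŷ1 = (-1.5)·(-1) + (0.9)·(-5) + (-0.3)·(1) - 2.6 = -5.9
ŷ2 = (-1.5)·(1) + (0.9)·(2) + (-0.3)·(4) - 2.6 = -3.5
ŷ3 = (-1.5)·(1) + (0.9)·(-1) + (-0.3)·(-2) - 2.6 = -4.4
errors² = [1.0, 1.0, 0.04, 1.44]
MSE = 3.4800/4 = 0.87

0.87


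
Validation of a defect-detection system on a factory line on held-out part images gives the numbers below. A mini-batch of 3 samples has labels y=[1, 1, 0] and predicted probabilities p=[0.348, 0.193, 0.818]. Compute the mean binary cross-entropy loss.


L[0] = -ln(0.348) = 1.0556
L[1] = -ln(0.193) = 1.6451
L[2] = -ln(1-0.818) = -ln(0.182) = 1.7037
mean = (1.0556 + 1.6451 + 1.7037)/3 = 1.4681

1.4681


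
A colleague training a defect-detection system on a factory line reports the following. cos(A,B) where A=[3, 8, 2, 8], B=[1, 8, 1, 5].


A·B = 3·1 + 8·8 + 2·1 + 8·5 = 109
‖A‖ = √141 = 11.8743, ‖B‖ = √91 = 9.5394
cos = 109/(√141·√91) = 109/√12831 = 0.9623

0.9623


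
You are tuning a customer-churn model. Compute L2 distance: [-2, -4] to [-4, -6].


d = √((-2+ 4)² + (-4+ 6)²)
  = √(4 + 4)
  = √8 = 2.8284

2.8284


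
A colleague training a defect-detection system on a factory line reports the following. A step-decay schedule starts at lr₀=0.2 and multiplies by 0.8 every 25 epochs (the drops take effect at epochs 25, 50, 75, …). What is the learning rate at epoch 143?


n_drops = ⌊143/25⌋ = 5
lr = 0.2·0.8^5 = 0.2·0.32768 = 0.065536

0.065536


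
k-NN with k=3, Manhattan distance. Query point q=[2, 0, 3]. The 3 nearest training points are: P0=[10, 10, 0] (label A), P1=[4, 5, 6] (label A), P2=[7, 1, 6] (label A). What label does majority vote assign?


d(q,P0) = 21  (label A)
d(q,P1) = 10  (label A)
d(q,P2) = 9  (label A)
Votes: A=3, B=0
Majority → A

A


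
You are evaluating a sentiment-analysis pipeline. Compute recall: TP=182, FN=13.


Recall = TP/(TP+FN)
= 182/(182+13)
= 182/195 = 93.33%

93.33%


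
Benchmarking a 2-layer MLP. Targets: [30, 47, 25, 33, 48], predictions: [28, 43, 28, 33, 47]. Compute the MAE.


Absolute errors: |30-28|=2, |47-43|=4, |25-28|=3, |33-33|=0, |48-47|=1
Sum = 10
MAE = 10/5 = 2

2


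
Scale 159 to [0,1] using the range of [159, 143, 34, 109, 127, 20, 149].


min=20, max=159
(159-20)/(159-20) = 139/139 = 1.0

1.0


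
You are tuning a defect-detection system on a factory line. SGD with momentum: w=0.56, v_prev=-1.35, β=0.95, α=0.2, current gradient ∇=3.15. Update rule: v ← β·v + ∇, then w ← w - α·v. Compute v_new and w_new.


v_new = 0.95·-1.35 + 3.15 = -1.2825 + 3.15 = 1.8675
w_new = 0.56 - 0.2·1.8675 = 0.56 - 0.3735 = 0.1865

v_new=1.8675, w_new=0.1865


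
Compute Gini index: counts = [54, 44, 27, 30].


Probabilities: [54/155, 44/155, 27/155, 30/155] ≈ [0.3484, 0.2839, 0.1742, 0.1935]
Σpᵢ² = (2916 + 1936 + 729 + 900)/155² = 6481/24025
Gini = 1 - Σpᵢ² = 1 - 6481/24025 = 0.7302

0.7302


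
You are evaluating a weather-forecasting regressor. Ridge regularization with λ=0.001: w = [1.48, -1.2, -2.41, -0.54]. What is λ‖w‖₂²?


‖w‖₂² = (1.48)² + (-1.2)² + (-2.41)² + (-0.54)²
     = 2.1904 + 1.44 + 5.8081 + 0.2916
     = 9.7301
λ·‖w‖₂² = 0.001·9.7301 = 0.00973

0.00973


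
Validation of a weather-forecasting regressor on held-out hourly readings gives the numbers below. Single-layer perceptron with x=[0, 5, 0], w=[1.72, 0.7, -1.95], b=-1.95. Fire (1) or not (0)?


z = (0)·(1.72) + (5)·(0.7) + (0)·(-1.95) - 1.95
  = 1.55
step(z) = 1 (z≥0)

1


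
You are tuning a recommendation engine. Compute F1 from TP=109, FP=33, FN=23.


Precision = 109/142 = 0.7676
Recall = 109/132 = 0.8258
F1 = 2·P·R/(P+R) = 2·TP/(2·TP+FP+FN) = 218/(218+33+23) = 218/274 = 0.7956

0.7956


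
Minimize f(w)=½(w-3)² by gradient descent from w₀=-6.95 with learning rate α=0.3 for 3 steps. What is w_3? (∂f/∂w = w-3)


step 1: grad = -6.95-3 = -9.95; w = -6.95 - 0.3·(-9.95) = -3.965
step 2: grad = -3.965-3 = -6.965; w = -3.965 - 0.3·(-6.965) = -1.8755
step 3: grad = -1.8755-3 = -4.8755; w = -1.8755 - 0.3·(-4.8755) = -0.41285

-0.41285


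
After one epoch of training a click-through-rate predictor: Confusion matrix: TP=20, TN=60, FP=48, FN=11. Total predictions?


Total = TP + TN + FP + FN
= 20 + 60 + 48 + 11
= 139
(Predicted positive: 68, predicted negative: 71)

139


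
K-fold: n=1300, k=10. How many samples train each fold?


Fold size = 1300/10 = 130
Training per fold = 1300 - 130 = 1170

1170


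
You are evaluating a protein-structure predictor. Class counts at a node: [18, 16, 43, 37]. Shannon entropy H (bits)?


Probabilities: [18/114, 16/114, 43/114, 37/114] ≈ [0.1579, 0.1404, 0.3772, 0.3246]
H = -((18/114)·log₂(18/114) + (16/114)·log₂(16/114) + (43/114)·log₂(43/114) + (37/114)·log₂(37/114))
  = 1.8755 bits

1.8755 bits


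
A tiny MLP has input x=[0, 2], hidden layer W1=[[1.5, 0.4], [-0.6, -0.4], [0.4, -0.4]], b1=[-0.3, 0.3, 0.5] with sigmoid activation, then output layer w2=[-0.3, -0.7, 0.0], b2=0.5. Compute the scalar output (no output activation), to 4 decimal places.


z1[0] = (1.5)·(0) + (0.4)·(2) - 0.3 = 0.5
z1[1] = (-0.6)·(0) + (-0.4)·(2) + 0.3 = -0.5
z1[2] = (0.4)·(0) + (-0.4)·(2) + 0.5 = -0.3
h = sigmoid(z1) = [0.6225, 0.3775, 0.4256]
output = (-0.3)·(0.6225) + (-0.7)·(0.3775) + (0.0)·(0.4256) + 0.5 = 0.049

0.049


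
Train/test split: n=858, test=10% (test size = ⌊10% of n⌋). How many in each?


Test = ⌊858·10/100⌋ = 85
Train = 858 - 85 = 773

Train: 773, Test: 85


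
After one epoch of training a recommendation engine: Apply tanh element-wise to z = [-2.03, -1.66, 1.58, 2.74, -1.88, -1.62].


tanh(-2.03) = -0.9661
tanh(-1.66) = -0.9302
tanh(1.58) = 0.9186
tanh(2.74) = 0.9917
tanh(-1.88) = -0.9545
tanh(-1.62) = -0.9246
result = [-0.9661, -0.9302, 0.9186, 0.9917, -0.9545, -0.9246]

[-0.9661, -0.9302, 0.9186, 0.9917, -0.9545, -0.9246]


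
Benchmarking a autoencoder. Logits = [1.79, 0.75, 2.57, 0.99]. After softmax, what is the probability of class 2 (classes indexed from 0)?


Exponentials: e^1.79=5.9895, e^0.75=2.117, e^2.57=13.0658, e^0.99=2.6912
Sum = 23.8635
Softmax = [0.251, 0.0887, 0.5475, 0.1128]
p[2] = 13.0658/23.8635 = 0.5475

0.5475


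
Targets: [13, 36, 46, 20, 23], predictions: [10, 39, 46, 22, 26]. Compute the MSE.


Squared errors: (13-10)²=9, (36-39)²=9, (46-46)²=0, (20-22)²=4, (23-26)²=9
Sum = 31
MSE = 31/5 = 31/5

31/5


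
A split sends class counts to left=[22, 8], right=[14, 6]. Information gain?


Parent = [36, 14], H_parent = 0.8555
H_left = 0.8366 (n=30), H_right = 0.8813 (n=20)
H_children = (30/50)·0.8366 + (20/50)·0.8813 = 0.8545
IG = 0.8555 - 0.8545 = 0.001

0.001


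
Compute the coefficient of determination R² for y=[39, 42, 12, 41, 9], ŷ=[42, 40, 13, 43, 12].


ȳ = 28.6
SS_res = Σ(y-ŷ)² = 27
SS_tot = Σ(y-ȳ)² = 1101.2
R² = 1 - SS_res/SS_tot = 1 - 0.0245 = 0.9755

0.9755


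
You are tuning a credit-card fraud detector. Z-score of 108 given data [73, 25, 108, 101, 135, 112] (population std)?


μ = 92.3333, σ = 35.2026
z = (108 - 92.3333)/35.2026 = 0.445

0.445


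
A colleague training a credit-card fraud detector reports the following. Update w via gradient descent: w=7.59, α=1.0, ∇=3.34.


w_new = w - α·∇
= 7.59 - 1.0·3.34
= 7.59 - 3.34
= 4.25

4.25


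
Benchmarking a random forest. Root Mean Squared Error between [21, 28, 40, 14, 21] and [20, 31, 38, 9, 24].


MSE = 48/5 = 9.6
RMSE = √(48/5) = 3.0984

3.0984


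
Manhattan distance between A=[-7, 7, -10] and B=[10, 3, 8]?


d = |-7-10| + |7-3| + |-10-8|
  = 17 + 4 + 18
  = 39

39


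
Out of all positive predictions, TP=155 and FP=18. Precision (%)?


Precision = TP/(TP+FP)
= 155/(155+18)
= 155/173 = 89.6%

89.6%


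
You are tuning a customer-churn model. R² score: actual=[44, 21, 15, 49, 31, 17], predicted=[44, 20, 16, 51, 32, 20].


ȳ = 29.5
SS_res = Σ(y-ŷ)² = 16
SS_tot = Σ(y-ȳ)² = 1031.5
R² = 1 - SS_res/SS_tot = 1 - 0.0155 = 0.9845

0.9845


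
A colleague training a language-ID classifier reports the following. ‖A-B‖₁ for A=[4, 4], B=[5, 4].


d = |4-5| + |4-4|
  = 1 + 0
  = 1

1


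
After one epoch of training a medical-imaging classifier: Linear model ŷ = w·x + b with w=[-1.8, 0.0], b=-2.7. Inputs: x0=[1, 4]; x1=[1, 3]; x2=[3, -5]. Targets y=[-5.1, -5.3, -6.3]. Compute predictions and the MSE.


ŷ0 = (-1.8)·(1) + (0.0)·(4) - 2.7 = -4.5
ŷ1 = (-1.8)·(1) + (0.0)·(3) - 2.7 = -4.5
ŷ2 = (-1.8)·(3) + (0.0)·(-5) - 2.7 = -8.1
errors² = [0.36, 0.64, 3.24]
MSE = 4.2400/3 = 1.4133

1.4133


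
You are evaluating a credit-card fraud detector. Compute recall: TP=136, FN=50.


Recall = TP/(TP+FN)
= 136/(136+50)
= 136/186 = 73.12%

73.12%


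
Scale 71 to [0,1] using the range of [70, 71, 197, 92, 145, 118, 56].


min=56, max=197
(71-56)/(197-56) = 15/141 = 0.1064

0.1064


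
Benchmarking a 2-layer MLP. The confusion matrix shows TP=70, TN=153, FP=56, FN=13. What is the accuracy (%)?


Accuracy = (TP+TN)/(TP+TN+FP+FN)
= (70+153)/(292)
= 223/292 = 76.37%

76.37%


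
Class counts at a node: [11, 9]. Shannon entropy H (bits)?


Probabilities: [11/20, 9/20] ≈ [0.55, 0.45]
H = -((11/20)·log₂(11/20) + (9/20)·log₂(9/20))
  = 0.9928 bits

0.9928 bits


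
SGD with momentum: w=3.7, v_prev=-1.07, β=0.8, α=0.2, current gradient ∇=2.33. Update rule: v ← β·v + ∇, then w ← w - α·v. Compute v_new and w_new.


v_new = 0.8·-1.07 + 2.33 = -0.856 + 2.33 = 1.474
w_new = 3.7 - 0.2·1.474 = 3.7 - 0.2948 = 3.4052

v_new=1.474, w_new=3.4052


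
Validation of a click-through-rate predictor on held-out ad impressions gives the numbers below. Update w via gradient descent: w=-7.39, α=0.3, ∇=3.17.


w_new = w - α·∇
= -7.39 - 0.3·3.17
= -7.39 - 0.951
= -8.341

-8.341


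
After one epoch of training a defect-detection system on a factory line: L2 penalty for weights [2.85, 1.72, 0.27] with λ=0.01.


‖w‖₂² = (2.85)² + (1.72)² + (0.27)²
     = 8.1225 + 2.9584 + 0.0729
     = 11.1538
λ·‖w‖₂² = 0.01·11.1538 = 0.111538

0.111538


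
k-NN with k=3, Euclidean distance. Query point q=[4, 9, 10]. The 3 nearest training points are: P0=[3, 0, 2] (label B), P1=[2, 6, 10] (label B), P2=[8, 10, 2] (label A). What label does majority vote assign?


d(q,P0) = 12.083  (label B)
d(q,P1) = 3.6056  (label B)
d(q,P2) = 9.0  (label A)
Votes: A=1, B=2
Majority → B

B


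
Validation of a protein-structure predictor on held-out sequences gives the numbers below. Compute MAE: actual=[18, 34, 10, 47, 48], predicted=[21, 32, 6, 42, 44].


Absolute errors: |18-21|=3, |34-32|=2, |10-6|=4, |47-42|=5, |48-44|=4
Sum = 18
MAE = 18/5 = 18/5

18/5


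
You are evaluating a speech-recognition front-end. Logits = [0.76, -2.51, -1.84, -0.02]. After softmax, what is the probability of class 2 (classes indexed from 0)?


Exponentials: e^0.76=2.1383, e^-2.51=0.0813, e^-1.84=0.1588, e^-0.02=0.9802
Sum = 3.3586
Softmax = [0.6367, 0.0242, 0.0473, 0.2919]
p[2] = 0.1588/3.3586 = 0.0473

0.0473


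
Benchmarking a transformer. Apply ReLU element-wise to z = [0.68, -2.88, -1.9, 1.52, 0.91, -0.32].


ReLU(0.68) = max(0, 0.68) = 0.68
ReLU(-2.88) = max(0, -2.88) = 0.0
ReLU(-1.9) = max(0, -1.9) = 0.0
ReLU(1.52) = max(0, 1.52) = 1.52
ReLU(0.91) = max(0, 0.91) = 0.91
ReLU(-0.32) = max(0, -0.32) = 0.0
result = [0.68, 0.0, 0.0, 1.52, 0.91, 0.0]

[0.68, 0.0, 0.0, 1.52, 0.91, 0.0]


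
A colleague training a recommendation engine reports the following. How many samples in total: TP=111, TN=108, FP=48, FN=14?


Total = TP + TN + FP + FN
= 111 + 108 + 48 + 14
= 281
(Predicted positive: 159, predicted negative: 122)

281


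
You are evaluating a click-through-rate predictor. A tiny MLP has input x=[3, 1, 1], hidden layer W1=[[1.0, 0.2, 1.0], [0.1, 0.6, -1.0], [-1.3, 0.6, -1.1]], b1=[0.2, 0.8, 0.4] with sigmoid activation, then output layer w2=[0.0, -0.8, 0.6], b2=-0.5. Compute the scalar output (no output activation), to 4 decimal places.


z1[0] = (1.0)·(3) + (0.2)·(1) + (1.0)·(1) + 0.2 = 4.4
z1[1] = (0.1)·(3) + (0.6)·(1) + (-1.0)·(1) + 0.8 = 0.7
z1[2] = (-1.3)·(3) + (0.6)·(1) + (-1.1)·(1) + 0.4 = -4.0
h = sigmoid(z1) = [0.9879, 0.6682, 0.018]
output = (0.0)·(0.9879) + (-0.8)·(0.6682) + (0.6)·(0.018) - 0.5 = -1.0238

-1.0238


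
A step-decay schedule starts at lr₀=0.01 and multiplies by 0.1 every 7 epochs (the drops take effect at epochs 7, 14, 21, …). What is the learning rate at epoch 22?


n_drops = ⌊22/7⌋ = 3
lr = 0.01·0.1^3 = 0.01·0.001 = 0.00001

0.00001


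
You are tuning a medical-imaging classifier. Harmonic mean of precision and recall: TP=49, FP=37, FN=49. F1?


Precision = 49/86 = 0.5698
Recall = 49/98 = 0.5
F1 = 2·P·R/(P+R) = 2·TP/(2·TP+FP+FN) = 98/(98+37+49) = 98/184 = 0.5326

0.5326


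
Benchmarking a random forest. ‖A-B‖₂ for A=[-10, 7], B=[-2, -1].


d = √((-10+ 2)² + (7+ 1)²)
  = √(64 + 64)
  = √128 = 11.3137

11.3137


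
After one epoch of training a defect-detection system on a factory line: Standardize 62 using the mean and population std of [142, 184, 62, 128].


μ = 129, σ = 43.8292
z = (62 - 129)/43.8292 = -1.5287

-1.5287


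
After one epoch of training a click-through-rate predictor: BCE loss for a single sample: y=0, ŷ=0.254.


BCE = -[y·ln(p) + (1-y)·ln(1-p)]
= -0 - 1·ln(1-0.254)
= -ln(0.746) = 0.293

0.293


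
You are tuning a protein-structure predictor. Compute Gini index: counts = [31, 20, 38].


Probabilities: [31/89, 20/89, 38/89] ≈ [0.3483, 0.2247, 0.427]
Σpᵢ² = (961 + 400 + 1444)/89² = 2805/7921
Gini = 1 - Σpᵢ² = 1 - 2805/7921 = 0.6459

0.6459


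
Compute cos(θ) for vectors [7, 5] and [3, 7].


A·B = 7·3 + 5·7 = 56
‖A‖ = √74 = 8.6023, ‖B‖ = √58 = 7.6158
cos = 56/(√74·√58) = 56/√4292 = 0.8548

0.8548


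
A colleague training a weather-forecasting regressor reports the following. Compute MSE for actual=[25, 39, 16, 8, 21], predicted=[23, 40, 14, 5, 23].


Squared errors: (25-23)²=4, (39-40)²=1, (16-14)²=4, (8-5)²=9, (21-23)²=4
Sum = 22
MSE = 22/5 = 22/5

22/5


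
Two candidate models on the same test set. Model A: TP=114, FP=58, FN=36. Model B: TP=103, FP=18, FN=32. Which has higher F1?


Model A: P=114/172=0.6628, R=114/150=0.76, F1=2PR/(P+R)=2TP/(2TP+FP+FN)=228/322=0.7081
Model B: P=103/121=0.8512, R=103/135=0.763, F1=2PR/(P+R)=2TP/(2TP+FP+FN)=206/256=0.8047
0.7081 < 0.8047 → Model B

Model B


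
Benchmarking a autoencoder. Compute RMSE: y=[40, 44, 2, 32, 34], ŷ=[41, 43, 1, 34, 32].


MSE = 11/5 = 2.2
RMSE = √(11/5) = 1.4832

1.4832


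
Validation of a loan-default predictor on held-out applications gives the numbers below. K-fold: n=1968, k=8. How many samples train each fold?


Fold size = 1968/8 = 246
Training per fold = 1968 - 246 = 1722

1722


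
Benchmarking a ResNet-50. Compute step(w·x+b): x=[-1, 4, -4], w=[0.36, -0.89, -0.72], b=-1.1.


z = (-1)·(0.36) + (4)·(-0.89) + (-4)·(-0.72) - 1.1
  = -2.14
step(z) = 0 (z<0)

0


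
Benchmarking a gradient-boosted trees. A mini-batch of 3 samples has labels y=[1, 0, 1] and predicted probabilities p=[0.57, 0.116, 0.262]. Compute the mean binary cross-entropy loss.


L[0] = -ln(0.57) = 0.5621
L[1] = -ln(1-0.116) = -ln(0.884) = 0.1233
L[2] = -ln(0.262) = 1.3394
mean = (0.5621 + 0.1233 + 1.3394)/3 = 0.6749

0.6749


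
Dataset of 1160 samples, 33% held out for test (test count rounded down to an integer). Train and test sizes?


Test = ⌊1160·33/100⌋ = 382
Train = 1160 - 382 = 778

Train: 778, Test: 382


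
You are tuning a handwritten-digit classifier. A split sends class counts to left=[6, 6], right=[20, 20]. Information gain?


Parent = [26, 26], H_parent = 1
H_left = 1 (n=12), H_right = 1 (n=40)
H_children = (12/52)·1 + (40/52)·1 = 1
IG = 1 - 1 = 0.0

0.0


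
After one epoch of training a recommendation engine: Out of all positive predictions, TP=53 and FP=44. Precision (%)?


Precision = TP/(TP+FP)
= 53/(53+44)
= 53/97 = 54.64%

54.64%


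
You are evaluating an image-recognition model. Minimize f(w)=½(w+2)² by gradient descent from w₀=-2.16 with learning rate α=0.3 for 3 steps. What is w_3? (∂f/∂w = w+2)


step 1: grad = -2.16+2 = -0.16; w = -2.16 - 0.3·(-0.16) = -2.112
step 2: grad = -2.112+2 = -0.112; w = -2.112 - 0.3·(-0.112) = -2.0784
step 3: grad = -2.0784+2 = -0.0784; w = -2.0784 - 0.3·(-0.0784) = -2.05488

-2.05488


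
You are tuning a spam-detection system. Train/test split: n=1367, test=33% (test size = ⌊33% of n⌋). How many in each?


Test = ⌊1367·33/100⌋ = 451
Train = 1367 - 451 = 916

Train: 916, Test: 451


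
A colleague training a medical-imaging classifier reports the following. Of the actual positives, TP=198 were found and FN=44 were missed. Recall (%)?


Recall = TP/(TP+FN)
= 198/(198+44)
= 198/242 = 81.82%

81.82%


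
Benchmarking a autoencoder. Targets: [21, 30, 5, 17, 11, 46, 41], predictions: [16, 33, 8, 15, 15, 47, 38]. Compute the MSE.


Squared errors: (21-16)²=25, (30-33)²=9, (5-8)²=9, (17-15)²=4, (11-15)²=16, (46-47)²=1, (41-38)²=9
Sum = 73
MSE = 73/7 = 73/7

73/7


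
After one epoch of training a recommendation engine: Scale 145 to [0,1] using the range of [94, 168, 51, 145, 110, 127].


min=51, max=168
(145-51)/(168-51) = 94/117 = 0.8034

0.8034


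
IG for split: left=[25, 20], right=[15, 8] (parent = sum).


Parent = [40, 28], H_parent = 0.9774
H_left = 0.9911 (n=45), H_right = 0.9321 (n=23)
H_children = (45/68)·0.9911 + (23/68)·0.9321 = 0.9711
IG = 0.9774 - 0.9711 = 0.0063

0.0063


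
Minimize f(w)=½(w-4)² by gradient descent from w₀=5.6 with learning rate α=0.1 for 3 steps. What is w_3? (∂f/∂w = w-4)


step 1: grad = 5.6-4 = 1.6; w = 5.6 - 0.1·(1.6) = 5.44
step 2: grad = 5.44-4 = 1.44; w = 5.44 - 0.1·(1.44) = 5.296
step 3: grad = 5.296-4 = 1.296; w = 5.296 - 0.1·(1.296) = 5.1664

5.1664


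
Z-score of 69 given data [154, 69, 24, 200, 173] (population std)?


μ = 124, σ = 66.4861
z = (69 - 124)/66.4861 = -0.8272

-0.8272


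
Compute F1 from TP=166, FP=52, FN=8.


Precision = 166/218 = 0.7615
Recall = 166/174 = 0.954
F1 = 2·P·R/(P+R) = 2·TP/(2·TP+FP+FN) = 332/(332+52+8) = 332/392 = 0.8469

0.8469


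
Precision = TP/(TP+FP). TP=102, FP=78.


Precision = TP/(TP+FP)
= 102/(102+78)
= 102/180 = 56.67%

56.67%


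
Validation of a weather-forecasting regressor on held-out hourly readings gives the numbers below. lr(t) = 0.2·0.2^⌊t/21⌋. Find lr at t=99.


n_drops = ⌊99/21⌋ = 4
lr = 0.2·0.2^4 = 0.2·0.0016 = 0.00032

0.00032


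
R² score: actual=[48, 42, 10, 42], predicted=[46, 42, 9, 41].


ȳ = 35.5
SS_res = Σ(y-ŷ)² = 6
SS_tot = Σ(y-ȳ)² = 891
R² = 1 - SS_res/SS_tot = 1 - 0.0067 = 0.9933

0.9933


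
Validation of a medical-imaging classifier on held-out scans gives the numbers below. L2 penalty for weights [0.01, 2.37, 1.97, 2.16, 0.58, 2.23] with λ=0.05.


‖w‖₂² = (0.01)² + (2.37)² + (1.97)² + (2.16)² + (0.58)² + (2.23)²
     = 0.0001 + 5.6169 + 3.8809 + 4.6656 + 0.3364 + 4.9729
     = 19.4728
λ·‖w‖₂² = 0.05·19.4728 = 0.97364

0.97364


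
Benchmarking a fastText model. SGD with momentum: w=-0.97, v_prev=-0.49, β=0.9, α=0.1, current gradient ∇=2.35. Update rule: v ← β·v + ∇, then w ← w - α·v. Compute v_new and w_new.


v_new = 0.9·-0.49 + 2.35 = -0.441 + 2.35 = 1.909
w_new = -0.97 - 0.1·1.909 = -0.97 - 0.1909 = -1.1609

v_new=1.909, w_new=-1.1609


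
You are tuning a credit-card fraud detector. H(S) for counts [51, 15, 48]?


Probabilities: [51/114, 15/114, 48/114] ≈ [0.4474, 0.1316, 0.4211]
H = -((51/114)·log₂(51/114) + (15/114)·log₂(15/114) + (48/114)·log₂(48/114))
  = 1.4296 bits

1.4296 bits


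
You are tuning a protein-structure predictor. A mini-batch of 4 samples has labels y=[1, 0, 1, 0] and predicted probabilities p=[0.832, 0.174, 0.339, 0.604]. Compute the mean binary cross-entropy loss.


L[0] = -ln(0.832) = 0.1839
L[1] = -ln(1-0.174) = -ln(0.826) = 0.1912
L[2] = -ln(0.339) = 1.0818
L[3] = -ln(1-0.604) = -ln(0.396) = 0.9263
mean = (0.1839 + 0.1912 + 1.0818 + 0.9263)/4 = 0.5958

0.5958


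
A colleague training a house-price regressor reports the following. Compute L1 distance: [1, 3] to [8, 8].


d = |1-8| + |3-8|
  = 7 + 5
  = 12

12


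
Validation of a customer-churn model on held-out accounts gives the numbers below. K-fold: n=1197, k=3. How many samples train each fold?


Fold size = 1197/3 = 399
Training per fold = 1197 - 399 = 798

798


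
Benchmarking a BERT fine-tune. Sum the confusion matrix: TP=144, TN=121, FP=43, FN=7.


Total = TP + TN + FP + FN
= 144 + 121 + 43 + 7
= 315
(Predicted positive: 187, predicted negative: 128)

315


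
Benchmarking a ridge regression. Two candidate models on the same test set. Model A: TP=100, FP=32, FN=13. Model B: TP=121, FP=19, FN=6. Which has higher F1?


Model A: P=100/132=0.7576, R=100/113=0.885, F1=2PR/(P+R)=2TP/(2TP+FP+FN)=200/245=0.8163
Model B: P=121/140=0.8643, R=121/127=0.9528, F1=2PR/(P+R)=2TP/(2TP+FP+FN)=242/267=0.9064
0.8163 < 0.9064 → Model B

Model B


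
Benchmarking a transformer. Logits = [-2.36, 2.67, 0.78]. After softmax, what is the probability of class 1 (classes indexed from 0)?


Exponentials: e^-2.36=0.0944, e^2.67=14.44, e^0.78=2.1815
Sum = 16.7159
Softmax = [0.0056, 0.8638, 0.1305]
p[1] = 14.44/16.7159 = 0.8638

0.8638


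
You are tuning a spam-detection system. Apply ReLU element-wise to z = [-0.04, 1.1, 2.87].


ReLU(-0.04) = max(0, -0.04) = 0.0
ReLU(1.1) = max(0, 1.1) = 1.1
ReLU(2.87) = max(0, 2.87) = 2.87
result = [0.0, 1.1, 2.87]

[0.0, 1.1, 2.87]


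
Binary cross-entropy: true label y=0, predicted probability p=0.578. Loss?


BCE = -[y·ln(p) + (1-y)·ln(1-p)]
= -0 - 1·ln(1-0.578)
= -ln(0.422) = 0.8627

0.8627


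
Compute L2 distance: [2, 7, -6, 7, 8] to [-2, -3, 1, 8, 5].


d = √((2+ 2)² + (7+ 3)² + (-6-1)² + (7-8)² + (8-5)²)
  = √(16 + 100 + 49 + 1 + 9)
  = √175 = 13.2288

13.2288


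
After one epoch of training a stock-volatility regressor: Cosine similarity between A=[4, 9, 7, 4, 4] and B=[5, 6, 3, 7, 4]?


A·B = 4·5 + 9·6 + 7·3 + 4·7 + 4·4 = 139
‖A‖ = √178 = 13.3417, ‖B‖ = √135 = 11.619
cos = 139/(√178·√135) = 139/√24030 = 0.8967

0.8967


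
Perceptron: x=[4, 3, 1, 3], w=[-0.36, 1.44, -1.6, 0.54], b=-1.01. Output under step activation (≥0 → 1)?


z = (4)·(-0.36) + (3)·(1.44) + (1)·(-1.6) + (3)·(0.54) - 1.01
  = 1.89
step(z) = 1 (z≥0)

1


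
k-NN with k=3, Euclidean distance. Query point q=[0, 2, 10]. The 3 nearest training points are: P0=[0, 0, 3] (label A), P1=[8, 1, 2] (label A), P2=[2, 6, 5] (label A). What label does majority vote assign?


d(q,P0) = 7.2801  (label A)
d(q,P1) = 11.3578  (label A)
d(q,P2) = 6.7082  (label A)
Votes: A=3, B=0
Majority → A

A


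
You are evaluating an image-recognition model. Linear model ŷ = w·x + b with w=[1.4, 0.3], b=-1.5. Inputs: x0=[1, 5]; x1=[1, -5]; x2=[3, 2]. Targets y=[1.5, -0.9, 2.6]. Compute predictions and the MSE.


ŷ0 = (1.4)·(1) + (0.3)·(5) - 1.5 = 1.4
ŷ1 = (1.4)·(1) + (0.3)·(-5) - 1.5 = -1.6
ŷ2 = (1.4)·(3) + (0.3)·(2) - 1.5 = 3.3
errors² = [0.01, 0.49, 0.49]
MSE = 0.9900/3 = 0.33

0.33


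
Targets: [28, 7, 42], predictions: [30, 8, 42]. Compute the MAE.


Absolute errors: |28-30|=2, |7-8|=1, |42-42|=0
Sum = 3
MAE = 3/3 = 1

1


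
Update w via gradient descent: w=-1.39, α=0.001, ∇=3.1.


w_new = w - α·∇
= -1.39 - 0.001·3.1
= -1.39 - 0.0031
= -1.3931

-1.3931


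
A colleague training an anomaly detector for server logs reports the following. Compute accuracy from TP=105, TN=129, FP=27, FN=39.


Accuracy = (TP+TN)/(TP+TN+FP+FN)
= (105+129)/(300)
= 234/300 = 78.0%

78.0%


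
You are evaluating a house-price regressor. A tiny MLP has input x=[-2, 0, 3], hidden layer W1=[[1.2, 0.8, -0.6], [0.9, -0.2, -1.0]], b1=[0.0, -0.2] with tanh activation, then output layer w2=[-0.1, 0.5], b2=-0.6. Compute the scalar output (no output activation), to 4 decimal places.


z1[0] = (1.2)·(-2) + (0.8)·(0) + (-0.6)·(3) + 0.0 = -4.2
z1[1] = (0.9)·(-2) + (-0.2)·(0) + (-1.0)·(3) - 0.2 = -5.0
h = tanh(z1) = [-0.9996, -0.9999]
output = (-0.1)·(-0.9996) + (0.5)·(-0.9999) - 0.6 = -1.0

-1.0


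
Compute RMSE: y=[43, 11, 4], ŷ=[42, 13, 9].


MSE = 30/3 = 10
RMSE = √(30/3) = 3.1623

3.1623


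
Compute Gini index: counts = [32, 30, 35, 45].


Probabilities: [32/142, 30/142, 35/142, 45/142] ≈ [0.2254, 0.2113, 0.2465, 0.3169]
Σpᵢ² = (1024 + 900 + 1225 + 2025)/142² = 5174/20164
Gini = 1 - Σpᵢ² = 1 - 5174/20164 = 0.7434

0.7434


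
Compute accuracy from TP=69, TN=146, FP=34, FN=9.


Accuracy = (TP+TN)/(TP+TN+FP+FN)
= (69+146)/(258)
= 215/258 = 83.33%

83.33%


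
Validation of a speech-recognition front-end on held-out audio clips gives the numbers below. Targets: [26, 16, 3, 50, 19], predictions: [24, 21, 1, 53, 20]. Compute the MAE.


Absolute errors: |26-24|=2, |16-21|=5, |3-1|=2, |50-53|=3, |19-20|=1
Sum = 13
MAE = 13/5 = 13/5

13/5


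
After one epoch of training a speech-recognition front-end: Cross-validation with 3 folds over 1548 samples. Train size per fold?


Fold size = 1548/3 = 516
Training per fold = 1548 - 516 = 1032

1032


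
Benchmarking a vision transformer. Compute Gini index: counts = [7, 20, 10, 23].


Probabilities: [7/60, 20/60, 10/60, 23/60] ≈ [0.1167, 0.3333, 0.1667, 0.3833]
Σpᵢ² = (49 + 400 + 100 + 529)/60² = 1078/3600
Gini = 1 - Σpᵢ² = 1 - 1078/3600 = 0.7006

0.7006


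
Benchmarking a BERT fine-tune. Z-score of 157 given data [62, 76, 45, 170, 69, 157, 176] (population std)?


μ = 107.8571, σ = 52.7783
z = (157 - 107.8571)/52.7783 = 0.9311

0.9311


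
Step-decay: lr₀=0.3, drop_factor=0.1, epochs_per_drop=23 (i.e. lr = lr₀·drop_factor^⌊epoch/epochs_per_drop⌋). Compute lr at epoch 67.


n_drops = ⌊67/23⌋ = 2
lr = 0.3·0.1^2 = 0.3·0.01 = 0.003

0.003


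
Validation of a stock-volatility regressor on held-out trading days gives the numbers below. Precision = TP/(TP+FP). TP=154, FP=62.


Precision = TP/(TP+FP)
= 154/(154+62)
= 154/216 = 71.3%

71.3%


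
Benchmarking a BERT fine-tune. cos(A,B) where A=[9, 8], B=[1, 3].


A·B = 9·1 + 8·3 = 33
‖A‖ = √145 = 12.0416, ‖B‖ = √10 = 3.1623
cos = 33/(√145·√10) = 33/√1450 = 0.8666

0.8666


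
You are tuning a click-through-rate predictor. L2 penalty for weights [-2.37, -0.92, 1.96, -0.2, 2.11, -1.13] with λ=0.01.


‖w‖₂² = (-2.37)² + (-0.92)² + (1.96)² + (-0.2)² + (2.11)² + (-1.13)²
     = 5.6169 + 0.8464 + 3.8416 + 0.04 + 4.4521 + 1.2769
     = 16.0739
λ·‖w‖₂² = 0.01·16.0739 = 0.160739

0.160739


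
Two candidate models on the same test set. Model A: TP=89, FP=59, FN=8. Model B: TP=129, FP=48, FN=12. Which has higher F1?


Model A: P=89/148=0.6014, R=89/97=0.9175, F1=2PR/(P+R)=2TP/(2TP+FP+FN)=178/245=0.7265
Model B: P=129/177=0.7288, R=129/141=0.9149, F1=2PR/(P+R)=2TP/(2TP+FP+FN)=258/318=0.8113
0.7265 < 0.8113 → Model B

Model B


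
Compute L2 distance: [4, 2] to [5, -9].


d = √((4-5)² + (2+ 9)²)
  = √(1 + 121)
  = √122 = 11.0454

11.0454


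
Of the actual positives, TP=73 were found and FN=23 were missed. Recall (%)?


Recall = TP/(TP+FN)
= 73/(73+23)
= 73/96 = 76.04%

76.04%


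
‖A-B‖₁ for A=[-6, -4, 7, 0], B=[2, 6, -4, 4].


d = |-6-2| + |-4-6| + |7+ 4| + |0-4|
  = 8 + 10 + 11 + 4
  = 33

33


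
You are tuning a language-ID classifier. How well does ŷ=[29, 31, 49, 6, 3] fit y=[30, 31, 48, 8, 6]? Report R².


ȳ = 24.6
SS_res = Σ(y-ŷ)² = 15
SS_tot = Σ(y-ȳ)² = 1239.2
R² = 1 - SS_res/SS_tot = 1 - 0.0121 = 0.9879

0.9879


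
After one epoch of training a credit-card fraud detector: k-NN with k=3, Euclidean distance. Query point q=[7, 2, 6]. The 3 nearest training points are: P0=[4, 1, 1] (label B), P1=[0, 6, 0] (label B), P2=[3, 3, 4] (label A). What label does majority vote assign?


d(q,P0) = 5.9161  (label B)
d(q,P1) = 10.0499  (label B)
d(q,P2) = 4.5826  (label A)
Votes: A=1, B=2
Majority → B

B


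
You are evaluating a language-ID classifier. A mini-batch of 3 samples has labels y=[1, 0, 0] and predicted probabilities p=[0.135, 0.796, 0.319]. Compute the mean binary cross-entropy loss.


L[0] = -ln(0.135) = 2.0025
L[1] = -ln(1-0.796) = -ln(0.204) = 1.5896
L[2] = -ln(1-0.319) = -ln(0.681) = 0.3842
mean = (2.0025 + 1.5896 + 0.3842)/3 = 1.3254

1.3254


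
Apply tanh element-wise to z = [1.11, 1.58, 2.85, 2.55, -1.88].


tanh(1.11) = 0.8041
tanh(1.58) = 0.9186
tanh(2.85) = 0.9933
tanh(2.55) = 0.9879
tanh(-1.88) = -0.9545
result = [0.8041, 0.9186, 0.9933, 0.9879, -0.9545]

[0.8041, 0.9186, 0.9933, 0.9879, -0.9545]


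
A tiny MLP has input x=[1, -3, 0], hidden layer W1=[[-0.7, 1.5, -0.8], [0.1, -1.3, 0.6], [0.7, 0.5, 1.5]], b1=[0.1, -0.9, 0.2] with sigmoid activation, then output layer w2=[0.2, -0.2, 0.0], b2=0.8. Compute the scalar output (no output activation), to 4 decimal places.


z1[0] = (-0.7)·(1) + (1.5)·(-3) + (-0.8)·(0) + 0.1 = -5.1
z1[1] = (0.1)·(1) + (-1.3)·(-3) + (0.6)·(0) - 0.9 = 3.1
z1[2] = (0.7)·(1) + (0.5)·(-3) + (1.5)·(0) + 0.2 = -0.6
h = sigmoid(z1) = [0.0061, 0.9569, 0.3543]
output = (0.2)·(0.0061) + (-0.2)·(0.9569) + (0.0)·(0.3543) + 0.8 = 0.6098

0.6098


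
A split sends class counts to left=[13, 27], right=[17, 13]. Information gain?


Parent = [30, 40], H_parent = 0.9852
H_left = 0.9097 (n=40), H_right = 0.9871 (n=30)
H_children = (40/70)·0.9097 + (30/70)·0.9871 = 0.9429
IG = 0.9852 - 0.9429 = 0.0423

0.0423


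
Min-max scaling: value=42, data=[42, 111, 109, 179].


min=42, max=179
(42-42)/(179-42) = 0/137 = 0.0

0.0


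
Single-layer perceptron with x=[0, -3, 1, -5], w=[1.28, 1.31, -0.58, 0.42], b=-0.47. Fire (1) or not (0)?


z = (0)·(1.28) + (-3)·(1.31) + (1)·(-0.58) + (-5)·(0.42) - 0.47
  = -7.08
step(z) = 0 (z<0)

0


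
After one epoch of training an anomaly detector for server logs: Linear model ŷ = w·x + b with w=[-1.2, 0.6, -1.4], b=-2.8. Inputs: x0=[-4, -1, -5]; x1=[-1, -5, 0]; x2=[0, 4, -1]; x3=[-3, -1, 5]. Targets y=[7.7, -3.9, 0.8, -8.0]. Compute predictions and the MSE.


ŷ0 = (-1.2)·(-4) + (0.6)·(-1) + (-1.4)·(-5) - 2.8 = 8.4
ŷ1 = (-1.2)·(-1) + (0.6)·(-5) + (-1.4)·(0) - 2.8 = -4.6
ŷ2 = (-1.2)·(0) + (0.6)·(4) + (-1.4)·(-1) - 2.8 = 1.0
ŷ3 = (-1.2)·(-3) + (0.6)·(-1) + (-1.4)·(5) - 2.8 = -6.8
errors² = [0.49, 0.49, 0.04, 1.44]
MSE = 2.4600/4 = 0.615

0.615


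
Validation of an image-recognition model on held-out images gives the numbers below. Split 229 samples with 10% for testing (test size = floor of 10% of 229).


Test = ⌊229·10/100⌋ = 22
Train = 229 - 22 = 207

Train: 207, Test: 22


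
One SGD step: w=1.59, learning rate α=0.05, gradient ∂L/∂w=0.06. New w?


w_new = w - α·∇
= 1.59 - 0.05·0.06
= 1.59 - 0.003
= 1.587

1.587


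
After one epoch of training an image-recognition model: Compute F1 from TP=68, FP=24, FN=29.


Precision = 68/92 = 0.7391
Recall = 68/97 = 0.701
F1 = 2·P·R/(P+R) = 2·TP/(2·TP+FP+FN) = 136/(136+24+29) = 136/189 = 0.7196

0.7196


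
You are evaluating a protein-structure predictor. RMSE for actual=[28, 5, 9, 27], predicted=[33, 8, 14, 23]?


MSE = 75/4 = 18.75
RMSE = √(75/4) = 4.3301

4.3301


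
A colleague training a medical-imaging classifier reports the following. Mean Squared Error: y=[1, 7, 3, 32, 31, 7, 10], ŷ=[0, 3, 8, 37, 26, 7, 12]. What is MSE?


Squared errors: (1-0)²=1, (7-3)²=16, (3-8)²=25, (32-37)²=25, (31-26)²=25, (7-7)²=0, (10-12)²=4
Sum = 96
MSE = 96/7 = 96/7

96/7


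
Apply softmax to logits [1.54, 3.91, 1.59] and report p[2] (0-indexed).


Exponentials: e^1.54=4.6646, e^3.91=49.899, e^1.59=4.9037
Sum = 59.4673
Softmax = [0.0784, 0.8391, 0.0825]
p[2] = 4.9037/59.4673 = 0.0825

0.0825


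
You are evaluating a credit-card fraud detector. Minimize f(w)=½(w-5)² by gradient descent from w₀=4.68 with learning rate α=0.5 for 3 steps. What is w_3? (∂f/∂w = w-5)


step 1: grad = 4.68-5 = -0.32; w = 4.68 - 0.5·(-0.32) = 4.84
step 2: grad = 4.84-5 = -0.16; w = 4.84 - 0.5·(-0.16) = 4.92
step 3: grad = 4.92-5 = -0.08; w = 4.92 - 0.5·(-0.08) = 4.96

4.96
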